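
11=11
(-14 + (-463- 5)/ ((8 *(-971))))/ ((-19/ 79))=2138609/ 36898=57.96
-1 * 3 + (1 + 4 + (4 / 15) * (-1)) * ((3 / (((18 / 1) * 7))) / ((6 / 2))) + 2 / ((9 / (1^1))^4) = -1360417 / 459270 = -2.96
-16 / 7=-2.29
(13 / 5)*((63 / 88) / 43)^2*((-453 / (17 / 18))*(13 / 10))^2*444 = 16088500099029267 / 129315362000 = 124412.91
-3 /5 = -0.60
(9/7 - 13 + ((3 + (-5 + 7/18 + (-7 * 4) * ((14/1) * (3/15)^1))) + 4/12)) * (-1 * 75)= 287885/42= 6854.40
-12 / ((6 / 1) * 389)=-2 / 389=-0.01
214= 214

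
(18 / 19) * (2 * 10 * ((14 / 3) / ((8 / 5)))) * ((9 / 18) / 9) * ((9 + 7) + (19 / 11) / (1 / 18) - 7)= 25725 / 209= 123.09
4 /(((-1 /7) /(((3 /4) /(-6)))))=7 /2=3.50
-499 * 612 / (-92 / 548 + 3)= -10459539 / 97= -107830.30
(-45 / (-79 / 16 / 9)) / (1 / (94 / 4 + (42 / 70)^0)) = 158760 / 79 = 2009.62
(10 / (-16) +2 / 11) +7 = 577 / 88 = 6.56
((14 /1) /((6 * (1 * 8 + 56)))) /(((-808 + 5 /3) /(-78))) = 273 /77408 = 0.00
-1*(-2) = 2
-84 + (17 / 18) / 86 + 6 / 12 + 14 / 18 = -42679 / 516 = -82.71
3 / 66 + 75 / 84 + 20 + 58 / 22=7261 / 308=23.57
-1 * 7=-7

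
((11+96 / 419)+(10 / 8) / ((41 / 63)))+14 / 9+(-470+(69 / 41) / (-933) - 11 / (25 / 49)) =-2292917313101 / 4808402100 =-476.86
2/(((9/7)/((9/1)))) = 14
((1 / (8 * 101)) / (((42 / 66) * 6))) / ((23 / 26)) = 0.00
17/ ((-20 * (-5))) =17/ 100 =0.17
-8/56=-1/7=-0.14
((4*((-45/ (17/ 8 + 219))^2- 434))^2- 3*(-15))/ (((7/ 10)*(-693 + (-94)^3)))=-42153761181415637230/ 8140612756349075917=-5.18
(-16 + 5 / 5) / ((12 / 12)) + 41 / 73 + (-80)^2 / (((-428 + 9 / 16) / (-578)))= 4313457294 / 499247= 8639.93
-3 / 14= -0.21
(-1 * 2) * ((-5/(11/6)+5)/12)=-25/66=-0.38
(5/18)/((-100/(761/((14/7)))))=-761/720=-1.06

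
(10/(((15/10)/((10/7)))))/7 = 200/147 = 1.36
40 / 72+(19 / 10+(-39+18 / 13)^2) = 21558239 / 15210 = 1417.37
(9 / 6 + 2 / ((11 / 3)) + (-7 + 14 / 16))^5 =-5963102065799 / 5277319168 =-1129.95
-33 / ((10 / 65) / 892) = -191334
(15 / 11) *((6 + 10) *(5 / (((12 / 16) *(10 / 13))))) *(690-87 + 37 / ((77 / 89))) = 103425920 / 847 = 122108.52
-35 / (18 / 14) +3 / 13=-3158 / 117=-26.99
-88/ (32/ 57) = -627/ 4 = -156.75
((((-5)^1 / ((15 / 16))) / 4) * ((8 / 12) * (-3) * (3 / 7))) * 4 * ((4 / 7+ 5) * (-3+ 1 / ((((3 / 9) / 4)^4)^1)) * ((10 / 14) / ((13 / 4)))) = 39807360 / 343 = 116056.44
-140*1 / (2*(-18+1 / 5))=350 / 89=3.93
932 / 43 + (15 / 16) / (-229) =3414203 / 157552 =21.67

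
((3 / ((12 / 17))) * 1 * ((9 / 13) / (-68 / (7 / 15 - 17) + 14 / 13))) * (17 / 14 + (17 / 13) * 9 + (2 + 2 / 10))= 65534031 / 7613060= 8.61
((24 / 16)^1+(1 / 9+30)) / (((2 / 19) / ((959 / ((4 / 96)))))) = 6911832.67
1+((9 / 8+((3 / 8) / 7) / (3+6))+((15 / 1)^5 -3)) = 63787427 / 84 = 759374.13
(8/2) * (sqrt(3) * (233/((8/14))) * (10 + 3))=21203 * sqrt(3)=36724.67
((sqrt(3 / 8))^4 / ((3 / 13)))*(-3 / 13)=-9 / 64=-0.14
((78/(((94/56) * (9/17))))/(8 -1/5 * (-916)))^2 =239320900/1135622601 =0.21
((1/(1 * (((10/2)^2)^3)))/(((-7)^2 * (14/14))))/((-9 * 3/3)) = -1/6890625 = -0.00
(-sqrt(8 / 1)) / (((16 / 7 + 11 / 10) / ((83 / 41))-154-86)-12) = 11620 * sqrt(2) / 1454403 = 0.01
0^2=0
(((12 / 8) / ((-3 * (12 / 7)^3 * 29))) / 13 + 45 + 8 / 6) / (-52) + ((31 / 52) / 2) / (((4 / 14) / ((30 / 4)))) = 469754407 / 67751424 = 6.93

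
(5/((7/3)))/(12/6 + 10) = 0.18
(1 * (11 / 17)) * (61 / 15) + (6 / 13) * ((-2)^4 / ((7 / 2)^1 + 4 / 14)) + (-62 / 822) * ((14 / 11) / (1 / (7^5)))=-141991284899 / 88257455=-1608.83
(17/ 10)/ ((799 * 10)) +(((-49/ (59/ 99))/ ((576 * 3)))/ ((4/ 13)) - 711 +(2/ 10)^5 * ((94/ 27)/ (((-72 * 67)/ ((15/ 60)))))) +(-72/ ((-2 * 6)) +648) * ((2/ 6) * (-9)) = -96548377810662671/ 36117770400000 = -2673.15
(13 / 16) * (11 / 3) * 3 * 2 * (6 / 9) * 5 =715 / 12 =59.58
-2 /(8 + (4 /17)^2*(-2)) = -289 /1140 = -0.25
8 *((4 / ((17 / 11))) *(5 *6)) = 10560 / 17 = 621.18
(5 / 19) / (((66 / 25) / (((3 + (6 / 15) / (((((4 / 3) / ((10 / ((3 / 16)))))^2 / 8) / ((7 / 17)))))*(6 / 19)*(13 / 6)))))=3069625 / 21318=143.99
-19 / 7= -2.71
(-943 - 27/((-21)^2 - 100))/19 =-321590/6479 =-49.64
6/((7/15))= 12.86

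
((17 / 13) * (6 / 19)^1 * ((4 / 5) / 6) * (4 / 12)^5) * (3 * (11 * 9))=748 / 11115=0.07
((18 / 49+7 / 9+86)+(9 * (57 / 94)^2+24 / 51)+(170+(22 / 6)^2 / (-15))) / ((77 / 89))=22995655884623 / 76511233260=300.55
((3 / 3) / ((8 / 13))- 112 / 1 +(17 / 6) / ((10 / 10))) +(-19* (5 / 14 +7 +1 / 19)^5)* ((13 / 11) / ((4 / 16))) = -580084166575122283 / 289120266204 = -2006376.70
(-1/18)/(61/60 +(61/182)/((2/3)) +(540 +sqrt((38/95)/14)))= -0.00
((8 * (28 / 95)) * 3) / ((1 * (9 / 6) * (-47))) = -448 / 4465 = -0.10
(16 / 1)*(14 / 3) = 224 / 3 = 74.67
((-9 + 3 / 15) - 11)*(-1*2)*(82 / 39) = 83.26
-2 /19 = -0.11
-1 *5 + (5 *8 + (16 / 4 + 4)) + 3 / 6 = 43.50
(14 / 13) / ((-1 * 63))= -2 / 117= -0.02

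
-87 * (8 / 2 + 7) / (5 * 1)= -191.40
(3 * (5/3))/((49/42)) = 30/7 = 4.29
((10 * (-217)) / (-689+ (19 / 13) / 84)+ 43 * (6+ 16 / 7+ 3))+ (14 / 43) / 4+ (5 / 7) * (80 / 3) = 98523916411 / 194111202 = 507.56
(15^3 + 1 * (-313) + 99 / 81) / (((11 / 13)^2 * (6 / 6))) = 4659161 / 1089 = 4278.38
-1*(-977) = 977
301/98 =43/14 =3.07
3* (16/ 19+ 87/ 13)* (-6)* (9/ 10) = -150741/ 1235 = -122.06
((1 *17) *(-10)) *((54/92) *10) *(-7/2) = 80325/23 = 3492.39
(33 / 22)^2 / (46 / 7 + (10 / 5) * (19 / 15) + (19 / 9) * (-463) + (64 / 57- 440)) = -53865 / 33688772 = -0.00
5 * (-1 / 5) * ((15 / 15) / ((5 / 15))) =-3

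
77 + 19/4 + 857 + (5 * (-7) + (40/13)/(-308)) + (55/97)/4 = 903.88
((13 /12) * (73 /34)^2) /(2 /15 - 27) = -26645 /143344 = -0.19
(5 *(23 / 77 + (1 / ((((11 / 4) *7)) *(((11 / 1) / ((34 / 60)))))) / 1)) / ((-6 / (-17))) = 9299 / 2178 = 4.27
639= 639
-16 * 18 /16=-18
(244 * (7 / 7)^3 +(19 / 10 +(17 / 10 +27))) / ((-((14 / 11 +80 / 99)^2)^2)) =-131889832173 / 9004070480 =-14.65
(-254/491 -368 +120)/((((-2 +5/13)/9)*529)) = 4758858/1818173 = 2.62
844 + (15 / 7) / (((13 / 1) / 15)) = 77029 / 91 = 846.47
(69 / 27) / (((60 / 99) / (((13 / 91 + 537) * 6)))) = 95128 / 7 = 13589.71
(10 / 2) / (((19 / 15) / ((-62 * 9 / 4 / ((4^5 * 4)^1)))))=-20925 / 155648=-0.13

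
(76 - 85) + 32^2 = 1015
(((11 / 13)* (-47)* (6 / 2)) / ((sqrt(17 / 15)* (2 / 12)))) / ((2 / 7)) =-32571* sqrt(255) / 221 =-2353.47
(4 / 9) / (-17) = -4 / 153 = -0.03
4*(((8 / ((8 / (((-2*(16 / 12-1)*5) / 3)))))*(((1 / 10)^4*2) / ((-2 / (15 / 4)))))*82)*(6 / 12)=41 / 600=0.07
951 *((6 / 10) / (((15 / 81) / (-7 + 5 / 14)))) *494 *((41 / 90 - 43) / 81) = 1327716143 / 250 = 5310864.57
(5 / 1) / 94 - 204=-19171 / 94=-203.95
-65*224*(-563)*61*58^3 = 97562649416960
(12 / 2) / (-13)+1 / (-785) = -4723 / 10205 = -0.46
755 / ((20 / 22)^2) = 18271 / 20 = 913.55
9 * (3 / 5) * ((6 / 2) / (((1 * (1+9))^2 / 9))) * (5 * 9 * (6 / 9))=2187 / 50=43.74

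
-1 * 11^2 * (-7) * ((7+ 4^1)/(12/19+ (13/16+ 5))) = 2832368/1959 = 1445.82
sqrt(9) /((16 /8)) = 3 /2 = 1.50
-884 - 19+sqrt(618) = -903+sqrt(618) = -878.14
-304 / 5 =-60.80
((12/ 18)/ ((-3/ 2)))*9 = -4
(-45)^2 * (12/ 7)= 24300/ 7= 3471.43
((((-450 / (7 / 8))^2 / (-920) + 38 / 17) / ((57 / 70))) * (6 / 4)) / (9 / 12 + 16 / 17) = -21860696 / 70357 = -310.71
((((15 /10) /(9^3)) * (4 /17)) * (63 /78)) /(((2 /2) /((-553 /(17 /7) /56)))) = -3871 /2434536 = -0.00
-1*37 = -37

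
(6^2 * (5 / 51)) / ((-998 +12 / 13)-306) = -39 / 14399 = -0.00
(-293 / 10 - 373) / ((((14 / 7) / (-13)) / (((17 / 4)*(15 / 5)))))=2667249 / 80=33340.61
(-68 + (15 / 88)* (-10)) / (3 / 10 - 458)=15335 / 100694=0.15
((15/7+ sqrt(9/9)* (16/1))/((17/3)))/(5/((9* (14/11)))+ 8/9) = 6858/2839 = 2.42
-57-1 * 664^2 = -440953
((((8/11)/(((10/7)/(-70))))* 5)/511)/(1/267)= -74760/803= -93.10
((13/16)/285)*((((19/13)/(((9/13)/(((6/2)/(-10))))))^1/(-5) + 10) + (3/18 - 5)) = 5161/342000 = 0.02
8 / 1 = 8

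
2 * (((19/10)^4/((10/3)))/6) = 130321/100000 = 1.30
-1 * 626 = -626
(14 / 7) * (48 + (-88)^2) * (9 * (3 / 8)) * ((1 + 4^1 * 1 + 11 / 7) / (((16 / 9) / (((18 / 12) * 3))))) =24496587 / 28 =874878.11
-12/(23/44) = -528/23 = -22.96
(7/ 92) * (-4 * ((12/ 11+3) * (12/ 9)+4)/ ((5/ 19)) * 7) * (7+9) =-1549184/ 1265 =-1224.65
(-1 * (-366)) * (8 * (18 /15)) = 17568 /5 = 3513.60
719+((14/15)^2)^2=36437791/50625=719.76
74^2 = 5476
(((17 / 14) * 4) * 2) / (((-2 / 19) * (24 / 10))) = -1615 / 42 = -38.45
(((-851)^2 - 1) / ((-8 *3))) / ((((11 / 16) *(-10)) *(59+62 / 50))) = 603500 / 8283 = 72.86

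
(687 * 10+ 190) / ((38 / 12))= 42360 / 19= 2229.47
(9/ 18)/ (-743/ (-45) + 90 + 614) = 45/ 64846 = 0.00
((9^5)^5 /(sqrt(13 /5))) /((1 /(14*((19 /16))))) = 95480432363016394306443117*sqrt(65) /104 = 7401806304131005034018621.00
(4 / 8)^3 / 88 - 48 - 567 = -432959 / 704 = -615.00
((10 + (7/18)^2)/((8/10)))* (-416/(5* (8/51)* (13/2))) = -55913/54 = -1035.43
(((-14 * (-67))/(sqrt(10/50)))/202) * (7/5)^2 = 22981 * sqrt(5)/2525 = 20.35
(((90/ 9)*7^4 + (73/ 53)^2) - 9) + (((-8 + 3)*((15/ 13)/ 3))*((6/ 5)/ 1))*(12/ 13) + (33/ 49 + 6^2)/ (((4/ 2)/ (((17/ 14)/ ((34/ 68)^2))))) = 3922530403955/ 162829303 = 24089.83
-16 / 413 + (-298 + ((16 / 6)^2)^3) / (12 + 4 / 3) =9194503 / 2007180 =4.58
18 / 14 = 9 / 7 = 1.29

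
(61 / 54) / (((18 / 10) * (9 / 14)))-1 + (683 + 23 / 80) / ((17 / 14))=836800507 / 1487160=562.68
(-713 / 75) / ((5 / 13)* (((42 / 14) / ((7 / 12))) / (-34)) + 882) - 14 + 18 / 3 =-8.01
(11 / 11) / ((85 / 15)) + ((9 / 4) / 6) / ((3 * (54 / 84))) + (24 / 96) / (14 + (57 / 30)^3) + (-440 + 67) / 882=-490631 / 12265092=-0.04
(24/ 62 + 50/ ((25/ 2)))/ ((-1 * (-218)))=68/ 3379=0.02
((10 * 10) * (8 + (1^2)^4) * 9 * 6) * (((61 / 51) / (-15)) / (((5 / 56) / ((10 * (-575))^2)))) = -24395364000000 / 17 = -1435021411764.71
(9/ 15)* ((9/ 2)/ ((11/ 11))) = 27/ 10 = 2.70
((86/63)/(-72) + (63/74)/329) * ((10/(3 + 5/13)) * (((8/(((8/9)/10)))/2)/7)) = -20985575/67487112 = -0.31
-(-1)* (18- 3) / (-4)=-15 / 4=-3.75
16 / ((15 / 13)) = 208 / 15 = 13.87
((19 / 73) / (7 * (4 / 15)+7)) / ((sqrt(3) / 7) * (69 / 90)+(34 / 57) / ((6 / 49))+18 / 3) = 3337834500 / 1235792233801 - 33627150 * sqrt(3) / 1235792233801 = 0.00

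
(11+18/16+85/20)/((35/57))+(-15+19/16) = 7199/560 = 12.86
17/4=4.25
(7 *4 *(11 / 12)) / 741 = 0.03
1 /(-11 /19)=-19 /11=-1.73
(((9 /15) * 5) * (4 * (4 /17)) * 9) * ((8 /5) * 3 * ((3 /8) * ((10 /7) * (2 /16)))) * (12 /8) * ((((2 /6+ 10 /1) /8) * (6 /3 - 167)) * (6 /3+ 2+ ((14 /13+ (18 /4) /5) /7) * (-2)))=-388544607 /43316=-8970.00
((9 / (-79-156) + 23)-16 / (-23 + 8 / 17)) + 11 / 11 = 2220593 / 90005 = 24.67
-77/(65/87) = -6699/65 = -103.06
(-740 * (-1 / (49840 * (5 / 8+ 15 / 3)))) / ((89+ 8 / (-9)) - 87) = 37 / 15575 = 0.00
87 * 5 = 435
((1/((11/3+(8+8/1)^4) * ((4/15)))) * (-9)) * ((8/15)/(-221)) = 54/43452799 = 0.00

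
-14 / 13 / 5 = -14 / 65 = -0.22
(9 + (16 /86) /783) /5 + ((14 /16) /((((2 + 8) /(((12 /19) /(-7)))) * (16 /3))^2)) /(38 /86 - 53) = 4430347862455673 /2461239454464000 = 1.80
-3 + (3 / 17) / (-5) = -258 / 85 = -3.04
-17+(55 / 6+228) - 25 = 1171 / 6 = 195.17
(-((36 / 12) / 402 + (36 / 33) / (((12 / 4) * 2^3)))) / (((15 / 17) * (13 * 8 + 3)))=-221 / 394295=-0.00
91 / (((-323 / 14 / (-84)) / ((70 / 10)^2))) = 5243784 / 323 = 16234.63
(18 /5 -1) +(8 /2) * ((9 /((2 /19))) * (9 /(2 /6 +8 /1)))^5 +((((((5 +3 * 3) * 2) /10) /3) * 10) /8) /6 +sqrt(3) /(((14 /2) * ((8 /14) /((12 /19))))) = 3 * sqrt(3) /19 +18881734308943669463 /703125000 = 26854022128.55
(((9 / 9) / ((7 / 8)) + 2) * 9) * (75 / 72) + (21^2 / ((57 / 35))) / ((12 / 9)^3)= 1223205 / 8512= 143.70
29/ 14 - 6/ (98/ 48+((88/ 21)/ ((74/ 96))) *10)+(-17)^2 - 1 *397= -520478257/ 4908554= -106.03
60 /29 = 2.07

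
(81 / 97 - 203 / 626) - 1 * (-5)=334625 / 60722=5.51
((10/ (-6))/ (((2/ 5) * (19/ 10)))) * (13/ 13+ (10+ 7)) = -750/ 19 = -39.47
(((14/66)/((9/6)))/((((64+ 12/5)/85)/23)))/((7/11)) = 9775/1494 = 6.54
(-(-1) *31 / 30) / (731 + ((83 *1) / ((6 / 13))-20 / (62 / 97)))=961 / 817975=0.00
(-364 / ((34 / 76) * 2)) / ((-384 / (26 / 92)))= 22477 / 75072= 0.30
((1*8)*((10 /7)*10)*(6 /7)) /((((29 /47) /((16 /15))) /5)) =1203200 /1421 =846.73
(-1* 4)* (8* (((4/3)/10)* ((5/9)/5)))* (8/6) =-256/405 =-0.63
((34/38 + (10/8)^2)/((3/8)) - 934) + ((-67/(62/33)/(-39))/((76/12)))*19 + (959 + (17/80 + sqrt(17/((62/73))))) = sqrt(76942)/62 + 21138409/612560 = 38.98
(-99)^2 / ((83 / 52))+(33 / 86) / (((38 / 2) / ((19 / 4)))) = 175323027 / 28552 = 6140.48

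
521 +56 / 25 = 523.24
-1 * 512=-512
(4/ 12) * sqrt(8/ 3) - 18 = -18 + 2 * sqrt(6)/ 9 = -17.46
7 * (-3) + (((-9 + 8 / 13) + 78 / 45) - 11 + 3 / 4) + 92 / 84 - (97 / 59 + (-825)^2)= -73089641273 / 107380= -680663.45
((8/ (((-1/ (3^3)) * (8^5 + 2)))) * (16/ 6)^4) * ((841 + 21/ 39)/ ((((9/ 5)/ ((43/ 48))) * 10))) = -48171008/ 3450681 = -13.96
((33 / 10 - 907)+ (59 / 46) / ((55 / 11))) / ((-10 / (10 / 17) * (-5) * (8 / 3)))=-38961 / 9775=-3.99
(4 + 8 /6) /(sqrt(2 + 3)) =16*sqrt(5) /15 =2.39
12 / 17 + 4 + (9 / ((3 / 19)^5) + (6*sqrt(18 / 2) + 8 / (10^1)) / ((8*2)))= 1683855293 / 18360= 91713.25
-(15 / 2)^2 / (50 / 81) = -729 / 8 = -91.12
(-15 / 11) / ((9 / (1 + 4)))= -25 / 33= -0.76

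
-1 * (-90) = 90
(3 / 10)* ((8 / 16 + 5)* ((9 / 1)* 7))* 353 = 733887 / 20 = 36694.35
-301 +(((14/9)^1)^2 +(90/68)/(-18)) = -1644985/5508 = -298.65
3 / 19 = 0.16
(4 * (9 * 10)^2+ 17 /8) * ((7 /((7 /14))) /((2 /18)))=16330671 /4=4082667.75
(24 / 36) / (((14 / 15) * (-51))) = -5 / 357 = -0.01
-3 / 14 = -0.21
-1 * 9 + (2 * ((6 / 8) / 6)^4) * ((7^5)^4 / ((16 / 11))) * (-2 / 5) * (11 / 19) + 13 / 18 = -86893777998215426849 / 14008320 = -6203012066987.01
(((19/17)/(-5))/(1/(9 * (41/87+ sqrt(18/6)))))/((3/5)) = -57 * sqrt(3)/17-779/493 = -7.39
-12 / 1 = -12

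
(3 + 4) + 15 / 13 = 106 / 13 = 8.15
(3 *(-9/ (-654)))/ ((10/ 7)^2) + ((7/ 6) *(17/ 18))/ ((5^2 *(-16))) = 0.02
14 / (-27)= -14 / 27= -0.52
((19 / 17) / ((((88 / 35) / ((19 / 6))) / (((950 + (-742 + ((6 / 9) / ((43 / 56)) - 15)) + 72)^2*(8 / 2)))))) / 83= 4795.20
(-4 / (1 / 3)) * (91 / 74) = -546 / 37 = -14.76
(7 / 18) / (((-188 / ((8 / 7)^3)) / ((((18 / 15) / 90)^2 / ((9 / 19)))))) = -1216 / 1049304375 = -0.00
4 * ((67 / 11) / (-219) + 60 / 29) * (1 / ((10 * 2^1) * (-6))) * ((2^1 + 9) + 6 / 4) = -712985 / 838332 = -0.85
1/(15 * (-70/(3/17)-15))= -1/6175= -0.00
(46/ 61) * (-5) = -230/ 61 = -3.77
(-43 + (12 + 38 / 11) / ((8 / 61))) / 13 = 3293 / 572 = 5.76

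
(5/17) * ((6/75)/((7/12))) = 24/595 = 0.04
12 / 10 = 6 / 5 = 1.20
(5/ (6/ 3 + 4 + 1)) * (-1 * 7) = -5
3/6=1/2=0.50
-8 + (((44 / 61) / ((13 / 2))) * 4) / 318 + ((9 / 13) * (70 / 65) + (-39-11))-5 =-102040891 / 1639131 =-62.25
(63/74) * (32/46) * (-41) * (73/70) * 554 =-59692392/4255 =-14028.76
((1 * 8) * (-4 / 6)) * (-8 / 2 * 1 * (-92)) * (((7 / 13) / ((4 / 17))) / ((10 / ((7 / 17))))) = -36064 / 195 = -184.94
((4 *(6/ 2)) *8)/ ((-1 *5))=-96/ 5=-19.20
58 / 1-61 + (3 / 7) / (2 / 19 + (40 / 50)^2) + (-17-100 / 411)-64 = -28404199 / 339486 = -83.67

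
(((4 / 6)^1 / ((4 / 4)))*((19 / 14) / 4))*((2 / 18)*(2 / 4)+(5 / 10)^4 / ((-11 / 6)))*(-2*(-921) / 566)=99161 / 6275808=0.02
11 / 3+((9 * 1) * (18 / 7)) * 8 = 3965 / 21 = 188.81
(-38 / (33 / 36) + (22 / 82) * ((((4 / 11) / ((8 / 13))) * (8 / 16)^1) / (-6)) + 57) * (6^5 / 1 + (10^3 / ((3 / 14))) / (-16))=116248.49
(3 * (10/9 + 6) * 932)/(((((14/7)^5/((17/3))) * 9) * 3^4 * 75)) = 31688/492075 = 0.06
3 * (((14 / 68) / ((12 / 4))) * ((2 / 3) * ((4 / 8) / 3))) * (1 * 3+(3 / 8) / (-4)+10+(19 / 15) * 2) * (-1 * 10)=-51877 / 14688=-3.53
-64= -64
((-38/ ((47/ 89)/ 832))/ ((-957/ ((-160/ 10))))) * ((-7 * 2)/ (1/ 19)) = 11975634944/ 44979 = 266249.47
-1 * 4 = -4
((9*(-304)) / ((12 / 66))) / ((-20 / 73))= 274626 / 5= 54925.20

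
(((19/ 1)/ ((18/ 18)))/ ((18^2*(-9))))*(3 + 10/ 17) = -1159/ 49572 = -0.02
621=621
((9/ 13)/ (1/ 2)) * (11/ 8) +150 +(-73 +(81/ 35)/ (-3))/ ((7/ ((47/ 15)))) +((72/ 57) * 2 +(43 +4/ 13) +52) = 786875423/ 3630900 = 216.72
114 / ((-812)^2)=0.00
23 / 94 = 0.24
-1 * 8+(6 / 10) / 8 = -317 / 40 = -7.92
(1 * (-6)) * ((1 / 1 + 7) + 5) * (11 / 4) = -429 / 2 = -214.50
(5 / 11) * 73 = 365 / 11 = 33.18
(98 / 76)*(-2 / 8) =-49 / 152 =-0.32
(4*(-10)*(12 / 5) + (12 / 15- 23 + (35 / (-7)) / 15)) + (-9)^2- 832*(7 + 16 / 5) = -127859 / 15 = -8523.93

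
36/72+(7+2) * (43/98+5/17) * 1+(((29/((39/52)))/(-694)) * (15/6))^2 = 6423152216/902706273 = 7.12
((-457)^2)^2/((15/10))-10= 87235809572/3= 29078603190.67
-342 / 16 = -171 / 8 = -21.38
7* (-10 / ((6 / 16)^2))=-4480 / 9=-497.78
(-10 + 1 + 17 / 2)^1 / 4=-1 / 8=-0.12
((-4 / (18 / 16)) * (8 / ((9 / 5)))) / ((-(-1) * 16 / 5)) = -400 / 81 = -4.94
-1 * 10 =-10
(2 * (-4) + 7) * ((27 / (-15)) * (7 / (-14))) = -0.90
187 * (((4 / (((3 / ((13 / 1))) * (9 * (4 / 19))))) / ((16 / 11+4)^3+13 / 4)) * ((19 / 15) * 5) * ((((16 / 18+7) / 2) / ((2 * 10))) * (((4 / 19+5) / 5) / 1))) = 48013973579 / 3569277150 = 13.45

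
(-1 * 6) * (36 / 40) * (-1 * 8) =216 / 5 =43.20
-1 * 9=-9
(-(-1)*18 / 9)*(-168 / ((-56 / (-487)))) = -2922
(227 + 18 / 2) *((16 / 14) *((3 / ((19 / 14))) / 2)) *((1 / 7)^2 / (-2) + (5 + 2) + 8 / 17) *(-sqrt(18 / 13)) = -105596784 *sqrt(26) / 205751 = -2616.95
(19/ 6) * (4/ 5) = 38/ 15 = 2.53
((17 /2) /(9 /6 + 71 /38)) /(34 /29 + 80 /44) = 103037 /122112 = 0.84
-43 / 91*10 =-430 / 91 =-4.73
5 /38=0.13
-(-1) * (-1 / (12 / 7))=-7 / 12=-0.58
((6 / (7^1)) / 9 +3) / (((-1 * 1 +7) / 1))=65 / 126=0.52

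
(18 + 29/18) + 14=605/18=33.61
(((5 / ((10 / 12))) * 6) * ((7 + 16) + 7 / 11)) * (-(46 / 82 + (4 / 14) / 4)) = -154440 / 287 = -538.12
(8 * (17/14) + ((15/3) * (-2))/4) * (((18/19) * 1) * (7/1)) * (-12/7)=-10908/133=-82.02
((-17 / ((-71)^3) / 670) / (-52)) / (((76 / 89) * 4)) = -1513 / 3790764248960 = -0.00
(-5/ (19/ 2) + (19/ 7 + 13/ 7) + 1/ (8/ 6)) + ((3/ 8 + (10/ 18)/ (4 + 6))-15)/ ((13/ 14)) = -10.90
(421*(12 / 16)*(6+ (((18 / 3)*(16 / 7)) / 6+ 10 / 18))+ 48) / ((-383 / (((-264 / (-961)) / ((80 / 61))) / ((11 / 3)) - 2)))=4453574959 / 309172920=14.40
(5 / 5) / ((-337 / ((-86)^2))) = -21.95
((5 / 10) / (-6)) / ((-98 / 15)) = 5 / 392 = 0.01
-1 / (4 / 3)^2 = -9 / 16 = -0.56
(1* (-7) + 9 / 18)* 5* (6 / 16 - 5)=2405 / 16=150.31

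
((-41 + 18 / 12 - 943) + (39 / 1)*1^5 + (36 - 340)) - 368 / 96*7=-1274.33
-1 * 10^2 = -100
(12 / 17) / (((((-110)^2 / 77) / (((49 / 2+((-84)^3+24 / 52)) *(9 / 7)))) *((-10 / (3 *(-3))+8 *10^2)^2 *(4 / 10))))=-6740183097 / 505493388400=-0.01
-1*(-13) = 13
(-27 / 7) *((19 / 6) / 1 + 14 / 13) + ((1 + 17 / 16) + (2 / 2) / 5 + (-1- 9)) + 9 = -109969 / 7280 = -15.11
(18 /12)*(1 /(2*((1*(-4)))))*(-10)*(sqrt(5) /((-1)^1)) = -15*sqrt(5) /8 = -4.19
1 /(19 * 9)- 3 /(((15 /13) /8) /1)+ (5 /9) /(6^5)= -20.79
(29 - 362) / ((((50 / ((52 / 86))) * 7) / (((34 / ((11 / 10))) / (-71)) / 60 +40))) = -135213429 / 5877025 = -23.01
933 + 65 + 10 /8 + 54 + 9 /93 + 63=1116.35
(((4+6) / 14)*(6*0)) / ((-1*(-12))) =0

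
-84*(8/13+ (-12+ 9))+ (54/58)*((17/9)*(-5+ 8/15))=362773/1885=192.45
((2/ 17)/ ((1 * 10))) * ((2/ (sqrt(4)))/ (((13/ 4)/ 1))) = 4/ 1105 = 0.00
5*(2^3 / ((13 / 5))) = 200 / 13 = 15.38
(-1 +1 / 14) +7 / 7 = 0.07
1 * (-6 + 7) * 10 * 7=70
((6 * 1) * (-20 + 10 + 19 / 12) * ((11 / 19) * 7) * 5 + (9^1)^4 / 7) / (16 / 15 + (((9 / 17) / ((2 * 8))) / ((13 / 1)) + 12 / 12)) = -606698040 / 14596883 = -41.56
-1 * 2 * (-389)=778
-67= -67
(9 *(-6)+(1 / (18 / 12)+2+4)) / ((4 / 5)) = -355 / 6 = -59.17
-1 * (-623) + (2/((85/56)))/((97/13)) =5138091/8245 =623.18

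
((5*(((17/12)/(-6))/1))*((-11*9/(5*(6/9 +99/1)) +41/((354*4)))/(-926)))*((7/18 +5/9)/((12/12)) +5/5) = -213757915/508101444864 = -0.00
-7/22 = -0.32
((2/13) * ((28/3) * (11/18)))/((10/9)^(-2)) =30800/28431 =1.08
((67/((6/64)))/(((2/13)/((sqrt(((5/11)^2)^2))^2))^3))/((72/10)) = 179686279296875/84737566171467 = 2.12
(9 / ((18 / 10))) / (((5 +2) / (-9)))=-45 / 7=-6.43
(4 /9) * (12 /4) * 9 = 12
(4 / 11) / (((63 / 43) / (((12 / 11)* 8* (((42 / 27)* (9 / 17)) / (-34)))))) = -5504 / 104907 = -0.05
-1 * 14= -14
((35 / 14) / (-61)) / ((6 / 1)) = -5 / 732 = -0.01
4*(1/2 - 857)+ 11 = -3415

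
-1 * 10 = -10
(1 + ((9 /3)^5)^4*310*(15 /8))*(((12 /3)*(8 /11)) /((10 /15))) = 97281284787948 /11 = 8843753162540.73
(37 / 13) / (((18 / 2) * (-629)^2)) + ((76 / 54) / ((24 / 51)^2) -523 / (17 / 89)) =-328087905101 / 120103776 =-2731.70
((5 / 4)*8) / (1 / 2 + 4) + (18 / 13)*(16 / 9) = 548 / 117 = 4.68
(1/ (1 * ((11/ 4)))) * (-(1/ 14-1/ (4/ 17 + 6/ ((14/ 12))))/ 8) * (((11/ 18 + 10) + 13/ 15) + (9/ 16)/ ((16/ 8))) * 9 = 0.55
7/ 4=1.75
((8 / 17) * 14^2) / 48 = 98 / 51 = 1.92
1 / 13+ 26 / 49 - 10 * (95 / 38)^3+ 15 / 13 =-393637 / 2548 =-154.49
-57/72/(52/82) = -779/624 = -1.25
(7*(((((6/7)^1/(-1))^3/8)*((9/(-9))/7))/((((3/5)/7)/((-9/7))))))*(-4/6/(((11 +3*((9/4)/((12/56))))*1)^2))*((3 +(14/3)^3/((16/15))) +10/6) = 3084/70805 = 0.04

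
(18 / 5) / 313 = 18 / 1565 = 0.01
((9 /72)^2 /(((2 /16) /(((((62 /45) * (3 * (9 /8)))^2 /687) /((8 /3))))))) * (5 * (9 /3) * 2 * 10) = 25947 /58624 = 0.44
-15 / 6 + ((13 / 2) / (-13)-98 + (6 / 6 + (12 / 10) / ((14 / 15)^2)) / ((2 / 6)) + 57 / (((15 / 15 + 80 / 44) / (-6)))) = -653845 / 3038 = -215.22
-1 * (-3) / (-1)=-3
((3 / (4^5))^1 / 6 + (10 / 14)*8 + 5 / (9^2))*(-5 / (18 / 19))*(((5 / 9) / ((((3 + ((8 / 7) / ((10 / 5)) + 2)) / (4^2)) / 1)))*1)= -3186189325 / 65505024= -48.64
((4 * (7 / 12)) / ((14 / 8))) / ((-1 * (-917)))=4 / 2751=0.00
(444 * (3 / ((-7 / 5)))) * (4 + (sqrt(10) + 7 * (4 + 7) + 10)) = -86580- 6660 * sqrt(10) / 7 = -89588.68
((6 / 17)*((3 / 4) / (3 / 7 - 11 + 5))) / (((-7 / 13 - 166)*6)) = 0.00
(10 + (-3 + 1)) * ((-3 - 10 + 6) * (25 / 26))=-700 / 13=-53.85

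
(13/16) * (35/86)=455/1376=0.33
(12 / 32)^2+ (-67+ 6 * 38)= 10313 / 64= 161.14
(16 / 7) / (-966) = -8 / 3381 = -0.00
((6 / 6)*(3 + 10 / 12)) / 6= 23 / 36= 0.64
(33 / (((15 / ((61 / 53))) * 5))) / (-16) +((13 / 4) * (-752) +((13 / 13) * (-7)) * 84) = -64279071 / 21200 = -3032.03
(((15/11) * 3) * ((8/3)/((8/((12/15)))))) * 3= 36/11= 3.27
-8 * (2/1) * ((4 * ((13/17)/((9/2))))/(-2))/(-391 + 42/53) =-44096/3164193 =-0.01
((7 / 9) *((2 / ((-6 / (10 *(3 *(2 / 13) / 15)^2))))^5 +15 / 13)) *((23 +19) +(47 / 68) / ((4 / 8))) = 49887044651935232441 / 1281360217113492750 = 38.93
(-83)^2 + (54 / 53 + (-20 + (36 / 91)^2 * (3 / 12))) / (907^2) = 2487307112066659 / 361054887557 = 6889.00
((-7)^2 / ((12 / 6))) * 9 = 441 / 2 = 220.50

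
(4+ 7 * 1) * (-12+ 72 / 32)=-429 / 4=-107.25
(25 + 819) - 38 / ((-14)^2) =82693 / 98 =843.81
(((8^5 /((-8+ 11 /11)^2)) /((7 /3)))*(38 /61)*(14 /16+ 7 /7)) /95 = 3.52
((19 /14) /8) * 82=779 /56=13.91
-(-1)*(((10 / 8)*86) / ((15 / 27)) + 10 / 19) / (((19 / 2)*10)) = 7373 / 3610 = 2.04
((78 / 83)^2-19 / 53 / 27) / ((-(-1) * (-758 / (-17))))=145780321 / 7472484522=0.02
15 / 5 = 3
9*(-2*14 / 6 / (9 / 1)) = -14 / 3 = -4.67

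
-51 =-51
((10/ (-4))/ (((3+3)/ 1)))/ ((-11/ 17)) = 85/ 132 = 0.64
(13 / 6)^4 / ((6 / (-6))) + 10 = -15601 / 1296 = -12.04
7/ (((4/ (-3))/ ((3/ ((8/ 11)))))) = -693/ 32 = -21.66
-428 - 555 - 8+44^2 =945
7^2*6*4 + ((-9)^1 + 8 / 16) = 2335 / 2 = 1167.50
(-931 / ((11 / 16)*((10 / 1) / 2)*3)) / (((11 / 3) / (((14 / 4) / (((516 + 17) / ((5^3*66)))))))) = -7820400 / 5863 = -1333.86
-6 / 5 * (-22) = 132 / 5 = 26.40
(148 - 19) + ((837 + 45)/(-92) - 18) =4665/46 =101.41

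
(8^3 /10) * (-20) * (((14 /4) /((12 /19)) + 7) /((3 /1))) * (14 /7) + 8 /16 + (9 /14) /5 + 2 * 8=-2691722 /315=-8545.15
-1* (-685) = 685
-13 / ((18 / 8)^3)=-832 / 729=-1.14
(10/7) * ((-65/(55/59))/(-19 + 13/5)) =19175/3157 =6.07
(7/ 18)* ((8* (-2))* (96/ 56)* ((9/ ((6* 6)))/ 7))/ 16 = -1/ 42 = -0.02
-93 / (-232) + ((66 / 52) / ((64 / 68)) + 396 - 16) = 4605425 / 12064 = 381.75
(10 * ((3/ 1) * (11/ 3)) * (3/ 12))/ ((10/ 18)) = 49.50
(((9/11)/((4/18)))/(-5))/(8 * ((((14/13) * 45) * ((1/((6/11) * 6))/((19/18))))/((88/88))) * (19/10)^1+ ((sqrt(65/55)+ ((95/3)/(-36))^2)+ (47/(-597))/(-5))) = -39460973962226559912/11468831025648552704699+ 184379616330399360 * sqrt(143)/126157141282134079751689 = -0.00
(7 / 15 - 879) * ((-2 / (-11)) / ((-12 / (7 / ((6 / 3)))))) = 4193 / 90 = 46.59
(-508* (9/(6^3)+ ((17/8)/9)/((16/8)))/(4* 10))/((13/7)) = -1.09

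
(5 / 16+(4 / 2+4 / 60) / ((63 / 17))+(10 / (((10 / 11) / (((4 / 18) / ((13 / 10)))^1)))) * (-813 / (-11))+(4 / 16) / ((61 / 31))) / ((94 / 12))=17.87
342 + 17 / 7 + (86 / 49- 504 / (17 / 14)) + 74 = 4269 / 833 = 5.12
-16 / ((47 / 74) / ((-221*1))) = 5567.32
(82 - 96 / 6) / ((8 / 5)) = 165 / 4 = 41.25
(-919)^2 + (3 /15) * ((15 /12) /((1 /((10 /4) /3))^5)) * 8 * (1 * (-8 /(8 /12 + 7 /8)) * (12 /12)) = 2531136817 /2997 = 844556.83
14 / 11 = 1.27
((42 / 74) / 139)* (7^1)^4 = 50421 / 5143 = 9.80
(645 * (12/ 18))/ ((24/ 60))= 1075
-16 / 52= -4 / 13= -0.31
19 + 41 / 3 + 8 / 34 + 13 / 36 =20357 / 612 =33.26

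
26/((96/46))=299/24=12.46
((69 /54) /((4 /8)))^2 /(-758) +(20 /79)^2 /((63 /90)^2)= 0.12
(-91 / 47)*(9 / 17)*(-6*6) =29484 / 799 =36.90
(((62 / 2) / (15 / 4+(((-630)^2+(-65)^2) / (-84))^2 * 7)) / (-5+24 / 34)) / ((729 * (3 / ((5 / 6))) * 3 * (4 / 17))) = -125426 / 5137609712355531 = -0.00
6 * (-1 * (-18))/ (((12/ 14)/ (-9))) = -1134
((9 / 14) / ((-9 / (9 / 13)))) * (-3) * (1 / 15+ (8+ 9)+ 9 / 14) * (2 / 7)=33471 / 44590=0.75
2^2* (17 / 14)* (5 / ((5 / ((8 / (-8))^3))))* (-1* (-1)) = -34 / 7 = -4.86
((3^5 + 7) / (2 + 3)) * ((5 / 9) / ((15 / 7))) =350 / 27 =12.96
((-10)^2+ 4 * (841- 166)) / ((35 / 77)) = 6160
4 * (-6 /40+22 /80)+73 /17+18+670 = 23555 /34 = 692.79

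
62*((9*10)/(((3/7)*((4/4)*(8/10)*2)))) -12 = 16251/2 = 8125.50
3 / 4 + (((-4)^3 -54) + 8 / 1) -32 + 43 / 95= -53503 / 380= -140.80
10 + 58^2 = 3374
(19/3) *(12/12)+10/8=91/12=7.58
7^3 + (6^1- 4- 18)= 327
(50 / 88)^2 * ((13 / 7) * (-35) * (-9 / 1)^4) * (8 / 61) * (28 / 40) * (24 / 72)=-124385625 / 29524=-4213.03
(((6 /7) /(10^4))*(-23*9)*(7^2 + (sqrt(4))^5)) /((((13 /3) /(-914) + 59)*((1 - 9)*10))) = 68962671 /226471000000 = 0.00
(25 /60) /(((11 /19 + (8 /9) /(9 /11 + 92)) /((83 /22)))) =24151755 /9042088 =2.67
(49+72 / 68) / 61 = 851 / 1037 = 0.82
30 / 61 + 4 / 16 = 181 / 244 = 0.74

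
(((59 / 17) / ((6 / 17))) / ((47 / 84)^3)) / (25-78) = -5828256 / 5502619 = -1.06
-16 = -16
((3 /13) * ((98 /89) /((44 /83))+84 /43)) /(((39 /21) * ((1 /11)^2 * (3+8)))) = 7126413 /1293526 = 5.51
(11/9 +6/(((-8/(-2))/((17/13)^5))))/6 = 46504585/40099644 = 1.16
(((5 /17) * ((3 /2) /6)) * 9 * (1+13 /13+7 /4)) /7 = 675 /1904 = 0.35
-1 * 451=-451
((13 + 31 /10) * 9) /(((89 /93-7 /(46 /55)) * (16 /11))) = -34093521 /2536880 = -13.44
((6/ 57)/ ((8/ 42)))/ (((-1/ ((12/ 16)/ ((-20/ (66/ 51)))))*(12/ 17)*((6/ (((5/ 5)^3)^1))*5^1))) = 77/ 60800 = 0.00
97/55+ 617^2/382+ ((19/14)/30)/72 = 12685657139/12706848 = 998.33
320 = 320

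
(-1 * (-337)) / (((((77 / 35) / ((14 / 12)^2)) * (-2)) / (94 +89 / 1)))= -5036465 / 264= -19077.52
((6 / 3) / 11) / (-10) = -1 / 55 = -0.02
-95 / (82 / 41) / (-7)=95 / 14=6.79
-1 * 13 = -13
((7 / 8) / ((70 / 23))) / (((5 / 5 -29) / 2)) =-23 / 1120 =-0.02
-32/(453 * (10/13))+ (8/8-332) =-749923/2265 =-331.09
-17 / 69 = -0.25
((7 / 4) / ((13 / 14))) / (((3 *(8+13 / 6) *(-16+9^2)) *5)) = 0.00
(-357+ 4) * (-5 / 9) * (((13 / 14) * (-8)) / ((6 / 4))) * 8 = -1468480 / 189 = -7769.74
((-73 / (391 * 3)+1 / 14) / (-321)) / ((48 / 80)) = -755 / 15814386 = -0.00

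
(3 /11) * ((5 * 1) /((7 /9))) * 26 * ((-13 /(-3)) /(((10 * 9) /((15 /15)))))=169 /77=2.19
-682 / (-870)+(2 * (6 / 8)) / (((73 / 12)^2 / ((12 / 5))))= 2042693 / 2318115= 0.88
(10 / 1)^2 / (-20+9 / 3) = -100 / 17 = -5.88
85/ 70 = 17/ 14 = 1.21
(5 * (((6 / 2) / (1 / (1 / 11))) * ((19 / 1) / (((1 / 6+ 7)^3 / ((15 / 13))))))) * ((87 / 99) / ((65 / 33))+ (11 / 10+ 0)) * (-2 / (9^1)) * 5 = -20622600 / 147803513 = -0.14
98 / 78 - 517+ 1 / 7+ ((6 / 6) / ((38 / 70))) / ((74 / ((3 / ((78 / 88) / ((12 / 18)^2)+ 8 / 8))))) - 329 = -844.58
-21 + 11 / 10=-199 / 10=-19.90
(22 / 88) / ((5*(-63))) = -1 / 1260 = -0.00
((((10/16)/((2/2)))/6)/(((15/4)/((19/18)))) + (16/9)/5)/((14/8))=1247/5670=0.22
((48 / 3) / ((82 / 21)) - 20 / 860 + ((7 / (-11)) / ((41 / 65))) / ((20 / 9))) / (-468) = -280835 / 36303696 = -0.01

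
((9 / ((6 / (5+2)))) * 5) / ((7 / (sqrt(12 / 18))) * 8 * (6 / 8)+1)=-21 / 1058+441 * sqrt(6) / 1058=1.00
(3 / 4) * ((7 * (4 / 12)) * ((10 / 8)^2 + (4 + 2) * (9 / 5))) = 6923 / 320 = 21.63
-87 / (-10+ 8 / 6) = 261 / 26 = 10.04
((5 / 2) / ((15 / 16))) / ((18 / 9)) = 1.33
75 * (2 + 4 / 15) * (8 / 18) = 680 / 9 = 75.56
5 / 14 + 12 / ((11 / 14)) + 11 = 4101 / 154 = 26.63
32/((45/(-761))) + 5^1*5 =-23227/45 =-516.16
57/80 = 0.71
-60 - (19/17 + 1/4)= -4173/68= -61.37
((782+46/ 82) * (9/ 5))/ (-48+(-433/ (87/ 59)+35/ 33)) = -18423207/ 4454486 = -4.14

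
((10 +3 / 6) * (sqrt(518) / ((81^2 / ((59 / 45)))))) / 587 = 413 * sqrt(518) / 115539210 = 0.00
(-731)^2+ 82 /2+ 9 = 534411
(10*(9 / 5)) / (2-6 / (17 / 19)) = -153 / 40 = -3.82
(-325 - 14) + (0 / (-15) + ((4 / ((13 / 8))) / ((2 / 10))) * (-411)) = -70167 / 13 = -5397.46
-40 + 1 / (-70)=-2801 / 70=-40.01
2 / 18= 0.11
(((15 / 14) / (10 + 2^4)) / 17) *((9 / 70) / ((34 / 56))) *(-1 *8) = -108 / 26299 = -0.00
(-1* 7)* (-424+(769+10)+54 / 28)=-4997 / 2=-2498.50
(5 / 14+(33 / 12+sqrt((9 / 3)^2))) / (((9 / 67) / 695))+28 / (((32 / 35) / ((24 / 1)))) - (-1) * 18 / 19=17201489 / 532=32333.63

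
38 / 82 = 19 / 41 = 0.46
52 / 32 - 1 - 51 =-403 / 8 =-50.38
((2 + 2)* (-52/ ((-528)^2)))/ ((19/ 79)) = -1027/ 331056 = -0.00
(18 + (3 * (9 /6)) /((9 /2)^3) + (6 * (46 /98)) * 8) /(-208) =-80531 /412776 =-0.20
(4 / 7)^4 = 256 / 2401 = 0.11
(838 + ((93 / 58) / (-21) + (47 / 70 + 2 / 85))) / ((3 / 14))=28940728 / 7395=3913.55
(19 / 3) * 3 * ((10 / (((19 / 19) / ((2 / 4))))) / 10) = 19 / 2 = 9.50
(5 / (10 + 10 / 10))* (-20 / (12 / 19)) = -475 / 33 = -14.39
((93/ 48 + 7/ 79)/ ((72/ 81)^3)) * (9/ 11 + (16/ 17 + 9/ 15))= 6.81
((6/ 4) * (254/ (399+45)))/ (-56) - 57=-57.02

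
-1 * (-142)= 142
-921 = -921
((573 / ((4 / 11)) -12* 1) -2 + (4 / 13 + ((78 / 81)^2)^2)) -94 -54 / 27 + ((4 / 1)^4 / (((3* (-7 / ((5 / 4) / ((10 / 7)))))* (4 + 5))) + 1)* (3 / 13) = 40536986407 / 27634932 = 1466.87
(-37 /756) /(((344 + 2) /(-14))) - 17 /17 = -18647 /18684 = -1.00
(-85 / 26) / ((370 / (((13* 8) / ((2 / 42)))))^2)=-779688 / 6845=-113.91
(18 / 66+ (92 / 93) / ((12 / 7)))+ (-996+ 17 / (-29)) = -88621537 / 89001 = -995.74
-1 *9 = -9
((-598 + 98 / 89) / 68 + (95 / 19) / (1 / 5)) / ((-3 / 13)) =-319072 / 4539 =-70.30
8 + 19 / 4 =51 / 4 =12.75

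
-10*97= -970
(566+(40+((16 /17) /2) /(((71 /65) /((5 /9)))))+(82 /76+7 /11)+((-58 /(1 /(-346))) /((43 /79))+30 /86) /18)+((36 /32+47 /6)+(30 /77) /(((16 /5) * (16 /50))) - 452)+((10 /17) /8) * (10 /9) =96818229867973 /43736349888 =2213.68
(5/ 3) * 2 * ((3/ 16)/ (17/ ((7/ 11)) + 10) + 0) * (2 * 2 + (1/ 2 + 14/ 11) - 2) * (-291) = -845355/ 45232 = -18.69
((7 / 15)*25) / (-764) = -35 / 2292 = -0.02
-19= -19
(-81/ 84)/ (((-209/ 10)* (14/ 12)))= 405/ 10241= 0.04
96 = 96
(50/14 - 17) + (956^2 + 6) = 6397500/7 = 913928.57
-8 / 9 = -0.89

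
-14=-14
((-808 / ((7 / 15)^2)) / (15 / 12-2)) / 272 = 15150 / 833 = 18.19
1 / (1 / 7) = 7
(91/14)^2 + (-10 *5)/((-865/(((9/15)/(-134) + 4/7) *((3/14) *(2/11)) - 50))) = 983641689/24990196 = 39.36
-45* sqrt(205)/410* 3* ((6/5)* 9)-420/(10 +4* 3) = -729* sqrt(205)/205-210/11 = -70.01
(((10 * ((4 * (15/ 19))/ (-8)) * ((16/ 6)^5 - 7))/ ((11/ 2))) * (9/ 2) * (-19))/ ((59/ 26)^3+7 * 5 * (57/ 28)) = 13650839800/ 144309231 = 94.59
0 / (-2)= 0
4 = 4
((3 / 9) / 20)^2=1 / 3600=0.00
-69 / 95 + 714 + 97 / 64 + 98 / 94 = 204556113 / 285760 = 715.83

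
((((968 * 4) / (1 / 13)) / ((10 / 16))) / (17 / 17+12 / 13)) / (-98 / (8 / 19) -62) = -20939776 / 147375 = -142.08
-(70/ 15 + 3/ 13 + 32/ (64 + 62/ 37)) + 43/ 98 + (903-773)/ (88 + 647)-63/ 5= -26885699/ 1547910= -17.37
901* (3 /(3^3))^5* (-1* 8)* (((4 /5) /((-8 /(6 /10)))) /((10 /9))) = 1802 /273375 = 0.01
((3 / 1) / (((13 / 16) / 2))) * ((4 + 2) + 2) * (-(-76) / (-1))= -58368 / 13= -4489.85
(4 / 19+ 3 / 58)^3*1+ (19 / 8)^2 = 60582679063 / 10706185664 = 5.66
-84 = -84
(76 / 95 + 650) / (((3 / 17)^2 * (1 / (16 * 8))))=120371968 / 45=2674932.62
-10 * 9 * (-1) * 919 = 82710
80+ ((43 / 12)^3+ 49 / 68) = 3722867 / 29376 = 126.73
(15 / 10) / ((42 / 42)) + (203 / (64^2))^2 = 25207033 / 16777216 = 1.50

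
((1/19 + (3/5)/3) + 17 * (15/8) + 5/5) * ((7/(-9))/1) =-176239/6840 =-25.77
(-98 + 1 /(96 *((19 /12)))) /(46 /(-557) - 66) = 8296515 /5594816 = 1.48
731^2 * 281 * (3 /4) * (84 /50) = 9459792783 /50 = 189195855.66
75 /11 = 6.82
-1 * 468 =-468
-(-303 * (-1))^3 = -27818127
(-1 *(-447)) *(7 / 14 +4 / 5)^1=5811 / 10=581.10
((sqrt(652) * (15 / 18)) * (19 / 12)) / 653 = 95 * sqrt(163) / 23508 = 0.05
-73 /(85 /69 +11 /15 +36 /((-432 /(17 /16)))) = -1611840 /41437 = -38.90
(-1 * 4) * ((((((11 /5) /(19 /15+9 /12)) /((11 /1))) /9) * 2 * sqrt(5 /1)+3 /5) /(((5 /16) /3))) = -576 /25 - 512 * sqrt(5) /605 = -24.93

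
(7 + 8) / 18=5 / 6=0.83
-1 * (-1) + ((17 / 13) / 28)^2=132785 / 132496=1.00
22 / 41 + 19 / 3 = 6.87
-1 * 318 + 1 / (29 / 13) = -9209 / 29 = -317.55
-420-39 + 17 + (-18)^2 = -118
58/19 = 3.05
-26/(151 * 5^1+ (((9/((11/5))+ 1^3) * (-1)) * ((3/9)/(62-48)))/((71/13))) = -60918/1768913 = -0.03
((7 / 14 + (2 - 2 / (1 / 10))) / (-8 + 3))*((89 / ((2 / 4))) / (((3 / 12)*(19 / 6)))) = 786.95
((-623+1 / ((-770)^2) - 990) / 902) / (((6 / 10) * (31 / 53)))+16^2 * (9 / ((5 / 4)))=18283996077169 / 9947201880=1838.10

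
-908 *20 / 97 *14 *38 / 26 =-4830560 / 1261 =-3830.74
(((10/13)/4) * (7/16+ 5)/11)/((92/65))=2175/32384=0.07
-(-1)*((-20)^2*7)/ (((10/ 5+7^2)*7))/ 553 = 400/ 28203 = 0.01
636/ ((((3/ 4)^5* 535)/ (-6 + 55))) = 10637312/ 43335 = 245.47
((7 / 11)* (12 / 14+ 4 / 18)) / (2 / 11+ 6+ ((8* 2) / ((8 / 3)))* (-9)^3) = -34 / 216207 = -0.00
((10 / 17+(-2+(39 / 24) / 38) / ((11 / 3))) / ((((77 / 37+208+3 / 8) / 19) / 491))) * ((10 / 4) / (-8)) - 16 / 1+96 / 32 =-13.75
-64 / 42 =-32 / 21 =-1.52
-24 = -24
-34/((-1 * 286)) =17/143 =0.12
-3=-3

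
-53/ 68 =-0.78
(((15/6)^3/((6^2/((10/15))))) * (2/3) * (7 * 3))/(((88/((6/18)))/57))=16625/19008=0.87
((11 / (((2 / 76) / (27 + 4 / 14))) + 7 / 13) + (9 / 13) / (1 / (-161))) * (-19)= -19528200 / 91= -214595.60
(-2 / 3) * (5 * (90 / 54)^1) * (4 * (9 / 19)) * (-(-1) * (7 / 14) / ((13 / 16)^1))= -1600 / 247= -6.48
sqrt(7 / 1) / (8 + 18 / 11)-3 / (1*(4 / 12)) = -9 + 11*sqrt(7) / 106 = -8.73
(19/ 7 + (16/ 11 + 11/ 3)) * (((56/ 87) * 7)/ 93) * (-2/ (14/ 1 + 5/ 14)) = -2838080/ 53667603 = -0.05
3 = 3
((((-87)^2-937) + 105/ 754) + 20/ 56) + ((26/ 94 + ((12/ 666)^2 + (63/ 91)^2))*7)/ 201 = 26485084497903874/ 3993214279509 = 6632.52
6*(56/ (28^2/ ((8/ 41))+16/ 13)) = 2184/ 26125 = 0.08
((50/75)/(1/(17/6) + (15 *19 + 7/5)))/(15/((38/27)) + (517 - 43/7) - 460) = 0.00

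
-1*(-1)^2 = -1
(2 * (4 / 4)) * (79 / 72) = 79 / 36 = 2.19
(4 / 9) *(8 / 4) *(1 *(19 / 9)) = 152 / 81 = 1.88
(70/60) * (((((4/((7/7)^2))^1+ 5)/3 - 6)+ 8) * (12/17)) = 70/17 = 4.12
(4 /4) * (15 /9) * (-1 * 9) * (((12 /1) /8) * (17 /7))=-765 /14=-54.64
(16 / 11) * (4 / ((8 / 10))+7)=192 / 11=17.45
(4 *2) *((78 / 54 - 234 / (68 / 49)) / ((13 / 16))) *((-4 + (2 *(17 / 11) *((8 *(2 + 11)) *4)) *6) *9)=-21361068800 / 187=-114230314.44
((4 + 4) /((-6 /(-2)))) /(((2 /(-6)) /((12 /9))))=-32 /3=-10.67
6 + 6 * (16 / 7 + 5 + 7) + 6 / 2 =663 / 7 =94.71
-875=-875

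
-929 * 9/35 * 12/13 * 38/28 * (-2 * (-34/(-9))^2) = 81618224/9555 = 8541.94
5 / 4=1.25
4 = 4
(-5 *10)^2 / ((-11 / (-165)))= 37500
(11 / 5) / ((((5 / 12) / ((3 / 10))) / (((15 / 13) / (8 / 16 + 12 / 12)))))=396 / 325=1.22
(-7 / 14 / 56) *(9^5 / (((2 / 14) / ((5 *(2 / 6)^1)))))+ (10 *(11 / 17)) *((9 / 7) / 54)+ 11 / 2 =-35101859 / 5712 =-6145.28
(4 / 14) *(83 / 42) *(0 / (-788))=0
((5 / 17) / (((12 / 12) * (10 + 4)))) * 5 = 25 / 238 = 0.11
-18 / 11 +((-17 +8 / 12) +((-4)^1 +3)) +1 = -593 / 33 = -17.97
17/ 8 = 2.12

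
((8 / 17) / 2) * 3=12 / 17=0.71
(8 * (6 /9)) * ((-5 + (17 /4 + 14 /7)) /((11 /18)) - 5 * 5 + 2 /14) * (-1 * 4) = 37472 /77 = 486.65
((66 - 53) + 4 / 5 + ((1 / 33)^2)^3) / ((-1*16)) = -44555644933 / 51658718760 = -0.86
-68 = -68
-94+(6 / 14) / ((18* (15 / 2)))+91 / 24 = -227317 / 2520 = -90.21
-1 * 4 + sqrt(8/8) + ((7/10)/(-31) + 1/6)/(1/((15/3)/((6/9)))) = -119/62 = -1.92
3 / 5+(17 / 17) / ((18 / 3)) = 23 / 30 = 0.77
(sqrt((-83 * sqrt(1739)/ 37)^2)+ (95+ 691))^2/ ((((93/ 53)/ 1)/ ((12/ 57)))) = 92814.67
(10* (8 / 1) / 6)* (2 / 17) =80 / 51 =1.57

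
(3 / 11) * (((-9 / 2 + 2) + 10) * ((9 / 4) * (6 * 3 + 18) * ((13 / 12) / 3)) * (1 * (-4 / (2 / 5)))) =-26325 / 44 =-598.30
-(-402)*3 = 1206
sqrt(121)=11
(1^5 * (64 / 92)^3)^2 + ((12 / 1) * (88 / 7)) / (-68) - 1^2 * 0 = -37084985992 / 17616270791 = -2.11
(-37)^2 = 1369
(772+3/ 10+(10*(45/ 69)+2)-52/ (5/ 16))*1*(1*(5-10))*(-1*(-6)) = -423951/ 23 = -18432.65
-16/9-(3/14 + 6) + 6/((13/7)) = -7799/1638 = -4.76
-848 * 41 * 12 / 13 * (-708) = 295388928 / 13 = 22722225.23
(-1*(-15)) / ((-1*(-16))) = 15 / 16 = 0.94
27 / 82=0.33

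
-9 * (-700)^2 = -4410000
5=5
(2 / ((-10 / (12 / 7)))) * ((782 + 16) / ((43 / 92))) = -585.38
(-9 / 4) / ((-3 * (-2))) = -3 / 8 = -0.38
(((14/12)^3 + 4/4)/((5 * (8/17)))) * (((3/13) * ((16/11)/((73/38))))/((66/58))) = 402781/2384910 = 0.17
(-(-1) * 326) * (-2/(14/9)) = -2934/7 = -419.14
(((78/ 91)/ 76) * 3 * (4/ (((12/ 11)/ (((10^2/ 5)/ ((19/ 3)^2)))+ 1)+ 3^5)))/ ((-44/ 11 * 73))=-1485/ 788778578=-0.00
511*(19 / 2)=9709 / 2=4854.50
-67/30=-2.23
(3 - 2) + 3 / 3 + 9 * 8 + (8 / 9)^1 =674 / 9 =74.89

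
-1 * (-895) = 895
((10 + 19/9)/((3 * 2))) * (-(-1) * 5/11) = 545/594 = 0.92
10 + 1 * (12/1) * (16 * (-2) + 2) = -350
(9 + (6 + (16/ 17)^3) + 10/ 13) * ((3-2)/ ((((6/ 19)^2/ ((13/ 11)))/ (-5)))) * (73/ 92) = -46575106315/ 59663472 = -780.63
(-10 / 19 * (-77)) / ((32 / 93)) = 35805 / 304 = 117.78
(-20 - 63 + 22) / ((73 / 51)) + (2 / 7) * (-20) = -24697 / 511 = -48.33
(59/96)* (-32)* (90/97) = -1770/97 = -18.25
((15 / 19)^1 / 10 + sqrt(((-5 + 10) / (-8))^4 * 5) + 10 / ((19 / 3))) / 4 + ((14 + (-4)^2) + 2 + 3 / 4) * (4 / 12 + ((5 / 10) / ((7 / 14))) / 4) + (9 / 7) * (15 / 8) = 25 * sqrt(5) / 256 + 139997 / 6384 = 22.15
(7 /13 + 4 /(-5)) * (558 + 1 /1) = -731 /5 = -146.20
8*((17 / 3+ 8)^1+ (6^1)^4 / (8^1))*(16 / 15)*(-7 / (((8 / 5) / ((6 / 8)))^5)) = -62251875 / 262144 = -237.47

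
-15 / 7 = -2.14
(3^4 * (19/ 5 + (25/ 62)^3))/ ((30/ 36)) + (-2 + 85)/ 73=376.87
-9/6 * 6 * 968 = -8712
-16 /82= -8 /41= -0.20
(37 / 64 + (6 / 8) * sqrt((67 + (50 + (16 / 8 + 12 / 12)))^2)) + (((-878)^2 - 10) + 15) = 49342693 / 64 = 770979.58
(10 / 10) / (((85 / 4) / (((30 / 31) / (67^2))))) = 24 / 2365703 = 0.00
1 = 1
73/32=2.28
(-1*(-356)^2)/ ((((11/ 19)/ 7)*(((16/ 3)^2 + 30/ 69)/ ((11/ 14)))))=-124613172/ 2989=-41690.59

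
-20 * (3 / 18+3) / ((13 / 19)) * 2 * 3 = -7220 / 13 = -555.38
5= 5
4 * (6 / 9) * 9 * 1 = 24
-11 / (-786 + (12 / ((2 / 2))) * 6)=11 / 714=0.02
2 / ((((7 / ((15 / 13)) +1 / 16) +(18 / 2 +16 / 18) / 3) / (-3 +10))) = 30240 / 20359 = 1.49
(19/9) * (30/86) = 95/129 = 0.74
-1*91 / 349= -91 / 349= -0.26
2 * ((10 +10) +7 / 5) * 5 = 214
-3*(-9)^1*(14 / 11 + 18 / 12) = 1647 / 22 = 74.86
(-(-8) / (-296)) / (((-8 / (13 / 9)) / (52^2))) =4394 / 333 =13.20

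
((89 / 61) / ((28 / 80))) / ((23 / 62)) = 110360 / 9821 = 11.24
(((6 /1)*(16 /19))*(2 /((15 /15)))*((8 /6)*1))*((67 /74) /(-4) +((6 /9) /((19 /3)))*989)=18694880 /13357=1399.63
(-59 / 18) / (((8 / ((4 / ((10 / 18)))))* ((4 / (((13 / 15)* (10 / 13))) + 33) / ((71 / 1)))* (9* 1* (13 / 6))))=-4189 / 15210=-0.28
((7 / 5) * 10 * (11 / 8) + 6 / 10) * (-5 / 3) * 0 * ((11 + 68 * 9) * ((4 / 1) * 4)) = 0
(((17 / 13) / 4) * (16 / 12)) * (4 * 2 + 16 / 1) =136 / 13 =10.46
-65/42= -1.55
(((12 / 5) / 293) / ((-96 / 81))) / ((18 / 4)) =-9 / 5860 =-0.00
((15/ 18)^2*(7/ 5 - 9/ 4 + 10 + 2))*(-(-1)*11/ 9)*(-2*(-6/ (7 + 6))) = 8.74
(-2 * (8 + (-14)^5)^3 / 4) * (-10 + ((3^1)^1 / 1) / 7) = -5211298643903375616 / 7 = -744471234843339373.71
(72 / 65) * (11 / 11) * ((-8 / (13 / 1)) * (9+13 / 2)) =-10.57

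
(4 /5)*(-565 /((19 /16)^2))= -115712 /361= -320.53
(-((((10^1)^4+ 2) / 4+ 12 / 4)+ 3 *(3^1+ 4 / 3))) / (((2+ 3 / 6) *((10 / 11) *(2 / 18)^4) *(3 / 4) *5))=-242157762 / 125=-1937262.10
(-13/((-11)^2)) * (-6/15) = 26/605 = 0.04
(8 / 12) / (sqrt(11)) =2 * sqrt(11) / 33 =0.20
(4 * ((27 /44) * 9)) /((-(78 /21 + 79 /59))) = -100359 /22957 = -4.37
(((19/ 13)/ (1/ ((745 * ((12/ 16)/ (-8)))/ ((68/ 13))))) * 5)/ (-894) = 475/ 4352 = 0.11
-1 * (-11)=11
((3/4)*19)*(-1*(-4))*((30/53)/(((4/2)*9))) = 95/53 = 1.79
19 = 19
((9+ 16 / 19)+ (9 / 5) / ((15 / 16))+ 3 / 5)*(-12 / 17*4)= -281856 / 8075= -34.90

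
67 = 67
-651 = -651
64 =64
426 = 426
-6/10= -0.60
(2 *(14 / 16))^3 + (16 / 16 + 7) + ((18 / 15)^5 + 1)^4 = 985282957502564839 / 6103515625000000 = 161.43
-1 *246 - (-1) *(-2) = -248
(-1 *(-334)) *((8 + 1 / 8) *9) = 97695 / 4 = 24423.75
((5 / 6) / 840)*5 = 5 / 1008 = 0.00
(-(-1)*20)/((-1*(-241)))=20/241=0.08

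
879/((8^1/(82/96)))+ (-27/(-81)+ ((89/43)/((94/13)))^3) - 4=285941309554555/3169787620224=90.21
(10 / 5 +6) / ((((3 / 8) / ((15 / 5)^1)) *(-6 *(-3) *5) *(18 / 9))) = 16 / 45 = 0.36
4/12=1/3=0.33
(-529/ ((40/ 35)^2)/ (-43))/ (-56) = -3703/ 22016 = -0.17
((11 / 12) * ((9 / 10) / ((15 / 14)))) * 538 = 20713 / 50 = 414.26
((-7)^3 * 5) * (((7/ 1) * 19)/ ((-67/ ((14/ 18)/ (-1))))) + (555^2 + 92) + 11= 184204519/ 603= 305480.13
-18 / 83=-0.22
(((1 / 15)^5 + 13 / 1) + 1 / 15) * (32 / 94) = 4.45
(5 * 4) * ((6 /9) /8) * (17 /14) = 85 /42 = 2.02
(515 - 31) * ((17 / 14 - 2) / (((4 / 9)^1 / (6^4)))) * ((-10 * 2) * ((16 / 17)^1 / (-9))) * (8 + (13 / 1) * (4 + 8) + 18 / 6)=-46091358720 / 119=-387322342.18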